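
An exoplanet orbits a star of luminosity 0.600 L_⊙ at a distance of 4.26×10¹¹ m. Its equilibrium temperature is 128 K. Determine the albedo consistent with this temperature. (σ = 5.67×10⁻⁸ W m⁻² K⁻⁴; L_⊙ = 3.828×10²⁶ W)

A ≈ 0.40

L = 0.600 × 3.828×10²⁶ = 2.30×10²⁶ W.
Flux: S = L/(4πd²) = 2.30×10²⁶/(4π×(4.26×10¹¹)²) = 101 W m⁻².
From T_eq⁴ = S(1−A)/(4σ): 1−A = 4σT_eq⁴/S.
1−A = 4 × 5.67×10⁻⁸ × (128)⁴ / 101 = 0.604.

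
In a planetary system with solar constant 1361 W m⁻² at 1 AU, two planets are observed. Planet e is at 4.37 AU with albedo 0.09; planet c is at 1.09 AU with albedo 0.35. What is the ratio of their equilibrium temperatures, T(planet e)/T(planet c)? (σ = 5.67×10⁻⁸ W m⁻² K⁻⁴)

T_eq = [S₀(1−A)/(4σd²)]^(1/4), so T ∝ (1−A)^(1/4) / √d.
T₁ = [1361×0.91/(4×5.67×10⁻⁸×4.37²)]^(1/4) = 130.04 K.
T₂ = [1361×0.65/(4×5.67×10⁻⁸×1.09²)]^(1/4) = 239.37 K.

T₁/T₂ ≈ 0.543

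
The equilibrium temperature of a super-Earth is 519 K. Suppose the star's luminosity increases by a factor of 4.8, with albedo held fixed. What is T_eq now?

T_eq ≈ 768 K

T_eq ∝ L^(1/4) · d^(−1/2).
T′ = 519 × 4.8^(1/4) = 768 K.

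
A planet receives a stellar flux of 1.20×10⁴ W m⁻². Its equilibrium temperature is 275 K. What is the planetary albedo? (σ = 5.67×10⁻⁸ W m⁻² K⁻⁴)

A ≈ 0.89

From T_eq⁴ = S(1−A)/(4σ): 1−A = 4σT_eq⁴/S.
1−A = 4 × 5.67×10⁻⁸ × (275)⁴ / 1.20×10⁴ = 0.108.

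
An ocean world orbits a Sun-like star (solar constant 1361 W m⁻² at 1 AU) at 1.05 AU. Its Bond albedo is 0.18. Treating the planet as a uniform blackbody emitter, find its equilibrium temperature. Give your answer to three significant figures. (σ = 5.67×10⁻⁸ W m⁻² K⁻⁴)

T_eq ≈ 258 K

Flux at 1.05 AU: S = 1361/1.05² = 1230 W m⁻².
Energy balance: absorbed = emitted ⇒ πR²·S(1−A) = 4πR²·σT_eq⁴, so T_eq⁴ = S(1−A)/(4σ).
T_eq = [1230 × 0.82 / (4 × 5.67×10⁻⁸)]^(1/4) = (4.46×10⁹)^(1/4) = 258 K.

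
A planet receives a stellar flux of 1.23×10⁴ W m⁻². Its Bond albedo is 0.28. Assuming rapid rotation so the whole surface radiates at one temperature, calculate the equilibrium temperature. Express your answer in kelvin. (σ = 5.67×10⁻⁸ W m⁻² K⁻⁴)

T_eq ≈ 445 K

Energy balance: absorbed = emitted ⇒ πR²·S(1−A) = 4πR²·σT_eq⁴, so T_eq⁴ = S(1−A)/(4σ).
T_eq = [1.23×10⁴ × 0.72 / (4 × 5.67×10⁻⁸)]^(1/4) = (3.90×10¹⁰)^(1/4) = 445 K.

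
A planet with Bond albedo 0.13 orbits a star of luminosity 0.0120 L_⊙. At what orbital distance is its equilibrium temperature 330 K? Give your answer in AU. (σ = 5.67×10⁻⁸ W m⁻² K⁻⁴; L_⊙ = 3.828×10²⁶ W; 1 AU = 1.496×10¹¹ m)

L = 0.0120 × 3.828×10²⁶ = 4.59×10²⁴ W.
From T_eq⁴ = L(1−A)/(16πσd²): d = √[L(1−A)/(16πσT_eq⁴)].
d = √[4.59×10²⁴ × 0.87 / (16π × 5.67×10⁻⁸ × (330)⁴)] = 1.09×10¹⁰ m = 0.0727 AU.

d ≈ 0.0727 AU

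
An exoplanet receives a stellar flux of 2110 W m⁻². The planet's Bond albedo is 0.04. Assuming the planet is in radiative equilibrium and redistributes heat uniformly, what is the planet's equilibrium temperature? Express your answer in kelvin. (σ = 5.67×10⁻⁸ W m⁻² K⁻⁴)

T_eq ≈ 307 K

Energy balance: absorbed = emitted ⇒ πR²·S(1−A) = 4πR²·σT_eq⁴, so T_eq⁴ = S(1−A)/(4σ).
T_eq = [2110 × 0.96 / (4 × 5.67×10⁻⁸)]^(1/4) = (8.93×10⁹)^(1/4) = 307 K.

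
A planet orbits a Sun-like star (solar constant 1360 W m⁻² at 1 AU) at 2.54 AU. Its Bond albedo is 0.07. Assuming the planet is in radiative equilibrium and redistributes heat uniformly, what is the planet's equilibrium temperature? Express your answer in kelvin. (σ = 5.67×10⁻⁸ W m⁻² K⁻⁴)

T_eq ≈ 171 K

Flux at 2.54 AU: S = 1360/2.54² = 211 W m⁻².
Energy balance: absorbed = emitted ⇒ πR²·S(1−A) = 4πR²·σT_eq⁴, so T_eq⁴ = S(1−A)/(4σ).
T_eq = [211 × 0.93 / (4 × 5.67×10⁻⁸)]^(1/4) = (8.64×10⁸)^(1/4) = 171 K.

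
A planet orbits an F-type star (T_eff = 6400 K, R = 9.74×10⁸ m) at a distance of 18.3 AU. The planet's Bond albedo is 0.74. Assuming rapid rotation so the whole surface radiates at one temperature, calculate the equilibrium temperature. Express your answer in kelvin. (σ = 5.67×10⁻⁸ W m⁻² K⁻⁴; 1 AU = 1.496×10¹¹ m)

T_eq ≈ 61.0 K

d = 18.3 AU = 2.74×10¹² m.
L = 4πR_⋆²σT_⋆⁴ = 4π(9.74×10⁸)² × 5.67×10⁻⁸ × (6400)⁴ = 1.13×10²⁷ W.
S = L/(4πd²) = 12.0 W m⁻².
Energy balance: absorbed = emitted ⇒ πR²·S(1−A) = 4πR²·σT_eq⁴, so T_eq⁴ = S(1−A)/(4σ).
T_eq = [12.0 × 0.26 / (4 × 5.67×10⁻⁸)]^(1/4) = (1.38×10⁷)^(1/4) = 61.0 K.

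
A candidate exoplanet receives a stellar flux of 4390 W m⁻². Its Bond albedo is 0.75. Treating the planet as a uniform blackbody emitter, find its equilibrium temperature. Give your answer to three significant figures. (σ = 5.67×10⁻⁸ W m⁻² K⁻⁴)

Energy balance: absorbed = emitted ⇒ πR²·S(1−A) = 4πR²·σT_eq⁴, so T_eq⁴ = S(1−A)/(4σ).
T_eq = [4390 × 0.25 / (4 × 5.67×10⁻⁸)]^(1/4) = (4.84×10⁹)^(1/4) = 264 K.

T_eq ≈ 264 K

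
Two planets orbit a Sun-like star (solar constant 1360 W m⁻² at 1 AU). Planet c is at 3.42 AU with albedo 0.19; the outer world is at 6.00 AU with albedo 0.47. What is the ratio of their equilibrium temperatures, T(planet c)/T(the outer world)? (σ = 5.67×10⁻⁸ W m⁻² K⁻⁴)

T₁/T₂ ≈ 1.473

T_eq = [S₀(1−A)/(4σd²)]^(1/4), so T ∝ (1−A)^(1/4) / √d.
T₁ = [1360×0.81/(4×5.67×10⁻⁸×3.42²)]^(1/4) = 142.75 K.
T₂ = [1360×0.53/(4×5.67×10⁻⁸×6.00²)]^(1/4) = 96.93 K.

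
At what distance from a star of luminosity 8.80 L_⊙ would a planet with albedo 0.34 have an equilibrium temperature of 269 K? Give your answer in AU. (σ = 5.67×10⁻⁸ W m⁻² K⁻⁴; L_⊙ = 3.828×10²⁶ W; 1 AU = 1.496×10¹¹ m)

L = 8.80 × 3.828×10²⁶ = 3.37×10²⁷ W.
From T_eq⁴ = L(1−A)/(16πσd²): d = √[L(1−A)/(16πσT_eq⁴)].
d = √[3.37×10²⁷ × 0.66 / (16π × 5.67×10⁻⁸ × (269)⁴)] = 3.86×10¹¹ m = 2.58 AU.

d ≈ 2.58 AU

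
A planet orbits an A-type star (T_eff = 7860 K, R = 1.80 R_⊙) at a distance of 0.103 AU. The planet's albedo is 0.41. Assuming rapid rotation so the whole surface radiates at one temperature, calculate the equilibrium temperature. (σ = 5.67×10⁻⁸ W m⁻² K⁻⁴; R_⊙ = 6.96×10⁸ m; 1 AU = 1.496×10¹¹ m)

R_⋆ = 1.80 × 6.96×10⁸ = 1.25×10⁹ m.
d = 0.103 AU = 1.54×10¹⁰ m.
L = 4πR_⋆²σT_⋆⁴ = 4π(1.25×10⁹)² × 5.67×10⁻⁸ × (7860)⁴ = 4.27×10²⁷ W.
S = L/(4πd²) = 1.43×10⁶ W m⁻².
Energy balance: absorbed = emitted ⇒ πR²·S(1−A) = 4πR²·σT_eq⁴, so T_eq⁴ = S(1−A)/(4σ).
T_eq = [1.43×10⁶ × 0.59 / (4 × 5.67×10⁻⁸)]^(1/4) = (3.72×10¹²)^(1/4) = 1390 K.

T_eq ≈ 1390 K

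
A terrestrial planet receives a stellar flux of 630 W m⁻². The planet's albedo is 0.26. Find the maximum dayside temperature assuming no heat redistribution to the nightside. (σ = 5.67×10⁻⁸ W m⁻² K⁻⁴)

With no redistribution each surface element balances locally: S(1−A) = σT⁴.
T = [630 × 0.74 / 5.67×10⁻⁸]^(1/4) = (8.22×10⁹)^(1/4) = 301 K.

T_ss ≈ 301 K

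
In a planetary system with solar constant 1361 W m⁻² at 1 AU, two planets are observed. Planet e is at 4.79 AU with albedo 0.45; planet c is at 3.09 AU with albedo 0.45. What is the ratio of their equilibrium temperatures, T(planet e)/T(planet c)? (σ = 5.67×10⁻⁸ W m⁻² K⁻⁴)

T_eq = [S₀(1−A)/(4σd²)]^(1/4), so T ∝ (1−A)^(1/4) / √d.
T₁ = [1361×0.55/(4×5.67×10⁻⁸×4.79²)]^(1/4) = 109.52 K.
T₂ = [1361×0.55/(4×5.67×10⁻⁸×3.09²)]^(1/4) = 136.35 K.

T₁/T₂ ≈ 0.803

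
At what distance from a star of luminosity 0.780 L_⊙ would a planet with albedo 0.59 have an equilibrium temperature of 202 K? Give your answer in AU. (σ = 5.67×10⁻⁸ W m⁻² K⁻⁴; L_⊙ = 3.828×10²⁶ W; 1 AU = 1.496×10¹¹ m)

L = 0.780 × 3.828×10²⁶ = 2.99×10²⁶ W.
From T_eq⁴ = L(1−A)/(16πσd²): d = √[L(1−A)/(16πσT_eq⁴)].
d = √[2.99×10²⁶ × 0.41 / (16π × 5.67×10⁻⁸ × (202)⁴)] = 1.61×10¹¹ m = 1.07 AU.

d ≈ 1.07 AU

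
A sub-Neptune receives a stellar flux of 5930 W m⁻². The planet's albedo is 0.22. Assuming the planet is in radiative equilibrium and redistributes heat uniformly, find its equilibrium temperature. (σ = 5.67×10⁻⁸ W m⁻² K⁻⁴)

T_eq ≈ 378 K

Energy balance: absorbed = emitted ⇒ πR²·S(1−A) = 4πR²·σT_eq⁴, so T_eq⁴ = S(1−A)/(4σ).
T_eq = [5930 × 0.78 / (4 × 5.67×10⁻⁸)]^(1/4) = (2.04×10¹⁰)^(1/4) = 378 K.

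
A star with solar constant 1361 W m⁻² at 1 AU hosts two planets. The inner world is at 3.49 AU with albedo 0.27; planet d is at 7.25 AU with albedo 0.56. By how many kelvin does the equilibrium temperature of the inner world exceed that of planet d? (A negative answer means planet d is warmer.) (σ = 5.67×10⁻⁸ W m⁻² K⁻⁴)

T_eq = [S₀(1−A)/(4σd²)]^(1/4), so T ∝ (1−A)^(1/4) / √d.
T₁ = [1361×0.73/(4×5.67×10⁻⁸×3.49²)]^(1/4) = 137.71 K.
T₂ = [1361×0.44/(4×5.67×10⁻⁸×7.25²)]^(1/4) = 84.19 K.

ΔT ≈ 53.5 K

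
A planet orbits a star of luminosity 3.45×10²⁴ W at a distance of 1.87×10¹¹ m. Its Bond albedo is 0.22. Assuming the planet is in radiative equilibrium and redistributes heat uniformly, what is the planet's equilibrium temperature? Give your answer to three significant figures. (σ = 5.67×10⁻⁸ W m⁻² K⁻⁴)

T_eq ≈ 72.1 K

Flux: S = L/(4πd²) = 3.45×10²⁴/(4π×(1.87×10¹¹)²) = 7.85 W m⁻².
Energy balance: absorbed = emitted ⇒ πR²·S(1−A) = 4πR²·σT_eq⁴, so T_eq⁴ = S(1−A)/(4σ).
T_eq = [7.85 × 0.78 / (4 × 5.67×10⁻⁸)]^(1/4) = (2.70×10⁷)^(1/4) = 72.1 K.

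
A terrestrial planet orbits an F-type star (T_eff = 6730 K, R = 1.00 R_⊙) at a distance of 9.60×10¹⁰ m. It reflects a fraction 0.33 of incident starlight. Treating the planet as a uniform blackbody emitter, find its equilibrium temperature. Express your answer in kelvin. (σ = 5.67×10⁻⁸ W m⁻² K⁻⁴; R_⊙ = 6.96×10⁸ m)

T_eq ≈ 367 K

R_⋆ = 1.00 × 6.96×10⁸ = 6.96×10⁸ m.
L = 4πR_⋆²σT_⋆⁴ = 4π(6.96×10⁸)² × 5.67×10⁻⁸ × (6730)⁴ = 7.08×10²⁶ W.
S = L/(4πd²) = 6110 W m⁻².
Energy balance: absorbed = emitted ⇒ πR²·S(1−A) = 4πR²·σT_eq⁴, so T_eq⁴ = S(1−A)/(4σ).
T_eq = [6110 × 0.67 / (4 × 5.67×10⁻⁸)]^(1/4) = (1.81×10¹⁰)^(1/4) = 367 K.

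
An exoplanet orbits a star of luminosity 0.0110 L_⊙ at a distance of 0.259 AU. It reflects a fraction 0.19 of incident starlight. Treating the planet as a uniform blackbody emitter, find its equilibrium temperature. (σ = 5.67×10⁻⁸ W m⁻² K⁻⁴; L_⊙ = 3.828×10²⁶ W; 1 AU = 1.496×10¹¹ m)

d = 0.259 AU = 3.87×10¹⁰ m.
L = 0.0110 × 3.828×10²⁶ = 4.21×10²⁴ W.
Flux: S = L/(4πd²) = 4.21×10²⁴/(4π×(3.87×10¹⁰)²) = 223 W m⁻².
Energy balance: absorbed = emitted ⇒ πR²·S(1−A) = 4πR²·σT_eq⁴, so T_eq⁴ = S(1−A)/(4σ).
T_eq = [223 × 0.81 / (4 × 5.67×10⁻⁸)]^(1/4) = (7.97×10⁸)^(1/4) = 168 K.

T_eq ≈ 168 K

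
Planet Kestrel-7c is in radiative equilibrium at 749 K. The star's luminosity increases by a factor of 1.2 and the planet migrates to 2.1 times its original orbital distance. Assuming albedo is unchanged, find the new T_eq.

T_eq ≈ 541 K

T_eq ∝ L^(1/4) · d^(−1/2).
T′ = 749 × 1.2^(1/4) / 2.1^(1/2) = 541 K.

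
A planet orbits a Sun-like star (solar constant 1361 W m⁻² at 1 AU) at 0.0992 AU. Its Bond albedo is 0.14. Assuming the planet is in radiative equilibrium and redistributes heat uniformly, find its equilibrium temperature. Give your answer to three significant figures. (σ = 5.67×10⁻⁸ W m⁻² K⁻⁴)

T_eq ≈ 851 K

Flux at 0.0992 AU: S = 1361/0.0992² = 1.38×10⁵ W m⁻².
Energy balance: absorbed = emitted ⇒ πR²·S(1−A) = 4πR²·σT_eq⁴, so T_eq⁴ = S(1−A)/(4σ).
T_eq = [1.38×10⁵ × 0.86 / (4 × 5.67×10⁻⁸)]^(1/4) = (5.24×10¹¹)^(1/4) = 851 K.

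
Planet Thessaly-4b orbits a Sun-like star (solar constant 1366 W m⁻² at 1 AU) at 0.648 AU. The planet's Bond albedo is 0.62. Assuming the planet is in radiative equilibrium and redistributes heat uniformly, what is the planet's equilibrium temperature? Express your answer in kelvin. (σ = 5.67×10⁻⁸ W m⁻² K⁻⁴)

Flux at 0.648 AU: S = 1366/0.648² = 3250 W m⁻².
Energy balance: absorbed = emitted ⇒ πR²·S(1−A) = 4πR²·σT_eq⁴, so T_eq⁴ = S(1−A)/(4σ).
T_eq = [3250 × 0.38 / (4 × 5.67×10⁻⁸)]^(1/4) = (5.45×10⁹)^(1/4) = 272 K.

T_eq ≈ 272 K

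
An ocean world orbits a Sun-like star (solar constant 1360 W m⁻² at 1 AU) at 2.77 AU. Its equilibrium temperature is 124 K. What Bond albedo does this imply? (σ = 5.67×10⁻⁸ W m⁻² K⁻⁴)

Flux at 2.77 AU: S = 1360/2.77² = 177 W m⁻².
From T_eq⁴ = S(1−A)/(4σ): 1−A = 4σT_eq⁴/S.
1−A = 4 × 5.67×10⁻⁸ × (124)⁴ / 177 = 0.303.

A ≈ 0.70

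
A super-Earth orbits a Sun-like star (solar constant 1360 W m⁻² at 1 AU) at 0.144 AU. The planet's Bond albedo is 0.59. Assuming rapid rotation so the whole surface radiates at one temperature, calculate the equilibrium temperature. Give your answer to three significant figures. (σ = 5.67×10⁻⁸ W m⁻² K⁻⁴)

T_eq ≈ 587 K

Flux at 0.144 AU: S = 1360/0.144² = 6.56×10⁴ W m⁻².
Energy balance: absorbed = emitted ⇒ πR²·S(1−A) = 4πR²·σT_eq⁴, so T_eq⁴ = S(1−A)/(4σ).
T_eq = [6.56×10⁴ × 0.41 / (4 × 5.67×10⁻⁸)]^(1/4) = (1.19×10¹¹)^(1/4) = 587 K.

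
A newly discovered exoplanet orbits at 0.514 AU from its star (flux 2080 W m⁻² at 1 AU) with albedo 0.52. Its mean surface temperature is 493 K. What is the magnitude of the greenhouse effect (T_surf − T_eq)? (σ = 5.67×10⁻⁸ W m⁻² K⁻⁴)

S = 2080/0.514² = 7873 W m⁻².
T_eq = [S(1−A)/(4σ)]^(1/4) = [7873×0.48/(4×5.67×10⁻⁸)]^(1/4) = 359.3 K.
ΔT = T_surf − T_eq = 493 − 359.3.

ΔT ≈ 133.7 K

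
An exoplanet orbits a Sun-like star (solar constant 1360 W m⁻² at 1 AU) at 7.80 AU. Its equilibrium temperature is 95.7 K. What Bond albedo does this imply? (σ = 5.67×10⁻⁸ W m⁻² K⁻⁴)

A ≈ 0.15

Flux at 7.80 AU: S = 1360/7.80² = 22.4 W m⁻².
From T_eq⁴ = S(1−A)/(4σ): 1−A = 4σT_eq⁴/S.
1−A = 4 × 5.67×10⁻⁸ × (95.7)⁴ / 22.4 = 0.851.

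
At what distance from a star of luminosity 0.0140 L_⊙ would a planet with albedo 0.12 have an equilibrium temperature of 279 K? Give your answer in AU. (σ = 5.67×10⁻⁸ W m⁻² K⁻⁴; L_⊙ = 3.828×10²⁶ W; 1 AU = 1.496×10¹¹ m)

d ≈ 0.110 AU

L = 0.0140 × 3.828×10²⁶ = 5.36×10²⁴ W.
From T_eq⁴ = L(1−A)/(16πσd²): d = √[L(1−A)/(16πσT_eq⁴)].
d = √[5.36×10²⁴ × 0.88 / (16π × 5.67×10⁻⁸ × (279)⁴)] = 1.65×10¹⁰ m = 0.110 AU.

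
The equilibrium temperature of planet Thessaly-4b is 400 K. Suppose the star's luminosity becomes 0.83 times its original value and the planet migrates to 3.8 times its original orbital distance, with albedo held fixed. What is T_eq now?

T_eq ∝ L^(1/4) · d^(−1/2).
T′ = 400 × 0.83^(1/4) / 3.8^(1/2) = 196 K.

T_eq ≈ 196 K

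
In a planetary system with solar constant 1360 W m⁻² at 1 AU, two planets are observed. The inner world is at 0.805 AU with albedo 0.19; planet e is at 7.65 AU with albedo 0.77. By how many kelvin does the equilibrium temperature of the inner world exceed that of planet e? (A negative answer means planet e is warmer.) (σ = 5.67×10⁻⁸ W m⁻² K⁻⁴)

T_eq = [S₀(1−A)/(4σd²)]^(1/4), so T ∝ (1−A)^(1/4) / √d.
T₁ = [1360×0.81/(4×5.67×10⁻⁸×0.805²)]^(1/4) = 294.24 K.
T₂ = [1360×0.23/(4×5.67×10⁻⁸×7.65²)]^(1/4) = 69.67 K.

ΔT ≈ 224.6 K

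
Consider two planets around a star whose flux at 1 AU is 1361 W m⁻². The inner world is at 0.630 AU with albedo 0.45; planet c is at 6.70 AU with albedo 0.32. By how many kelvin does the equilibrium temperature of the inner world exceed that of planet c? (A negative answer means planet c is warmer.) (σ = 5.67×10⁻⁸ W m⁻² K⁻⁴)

T_eq = [S₀(1−A)/(4σd²)]^(1/4), so T ∝ (1−A)^(1/4) / √d.
T₁ = [1361×0.55/(4×5.67×10⁻⁸×0.630²)]^(1/4) = 301.98 K.
T₂ = [1361×0.68/(4×5.67×10⁻⁸×6.70²)]^(1/4) = 97.64 K.

ΔT ≈ 204.3 K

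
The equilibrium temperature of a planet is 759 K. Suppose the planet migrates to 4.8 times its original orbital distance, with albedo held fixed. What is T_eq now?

T_eq ≈ 346 K

T_eq ∝ L^(1/4) · d^(−1/2).
T′ = 759 / 4.8^(1/2) = 346 K.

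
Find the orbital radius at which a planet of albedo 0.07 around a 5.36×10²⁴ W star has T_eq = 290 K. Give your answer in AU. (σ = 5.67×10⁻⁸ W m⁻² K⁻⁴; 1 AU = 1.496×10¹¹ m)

From T_eq⁴ = L(1−A)/(16πσd²): d = √[L(1−A)/(16πσT_eq⁴)].
d = √[5.36×10²⁴ × 0.93 / (16π × 5.67×10⁻⁸ × (290)⁴)] = 1.57×10¹⁰ m = 0.105 AU.

d ≈ 0.105 AU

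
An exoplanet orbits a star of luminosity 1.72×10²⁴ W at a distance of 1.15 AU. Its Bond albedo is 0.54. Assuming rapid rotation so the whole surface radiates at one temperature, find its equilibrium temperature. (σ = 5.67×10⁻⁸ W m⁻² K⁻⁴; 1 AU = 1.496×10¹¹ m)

T_eq ≈ 55.3 K

d = 1.15 AU = 1.72×10¹¹ m.
Flux: S = L/(4πd²) = 1.72×10²⁴/(4π×(1.72×10¹¹)²) = 4.62 W m⁻².
Energy balance: absorbed = emitted ⇒ πR²·S(1−A) = 4πR²·σT_eq⁴, so T_eq⁴ = S(1−A)/(4σ).
T_eq = [4.62 × 0.46 / (4 × 5.67×10⁻⁸)]^(1/4) = (9.38×10⁶)^(1/4) = 55.3 K.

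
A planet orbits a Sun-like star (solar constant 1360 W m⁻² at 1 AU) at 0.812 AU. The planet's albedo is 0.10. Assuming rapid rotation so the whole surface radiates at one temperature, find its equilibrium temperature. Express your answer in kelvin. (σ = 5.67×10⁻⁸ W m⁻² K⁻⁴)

Flux at 0.812 AU: S = 1360/0.812² = 2060 W m⁻².
Energy balance: absorbed = emitted ⇒ πR²·S(1−A) = 4πR²·σT_eq⁴, so T_eq⁴ = S(1−A)/(4σ).
T_eq = [2060 × 0.90 / (4 × 5.67×10⁻⁸)]^(1/4) = (8.19×10⁹)^(1/4) = 301 K.

T_eq ≈ 301 K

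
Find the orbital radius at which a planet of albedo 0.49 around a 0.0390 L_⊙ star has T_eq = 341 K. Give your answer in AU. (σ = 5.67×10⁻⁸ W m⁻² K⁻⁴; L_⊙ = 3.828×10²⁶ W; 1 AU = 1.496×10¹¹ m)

L = 0.0390 × 3.828×10²⁶ = 1.49×10²⁵ W.
From T_eq⁴ = L(1−A)/(16πσd²): d = √[L(1−A)/(16πσT_eq⁴)].
d = √[1.49×10²⁵ × 0.51 / (16π × 5.67×10⁻⁸ × (341)⁴)] = 1.41×10¹⁰ m = 0.0940 AU.

d ≈ 0.0940 AU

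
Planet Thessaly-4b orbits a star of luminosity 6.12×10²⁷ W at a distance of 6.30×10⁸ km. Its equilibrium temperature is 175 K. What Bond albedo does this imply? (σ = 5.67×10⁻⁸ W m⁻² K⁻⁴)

d = 6.30×10⁸ km = 6.30×10¹¹ m.
Flux: S = L/(4πd²) = 6.12×10²⁷/(4π×(6.30×10¹¹)²) = 1230 W m⁻².
From T_eq⁴ = S(1−A)/(4σ): 1−A = 4σT_eq⁴/S.
1−A = 4 × 5.67×10⁻⁸ × (175)⁴ / 1230 = 0.173.

A ≈ 0.83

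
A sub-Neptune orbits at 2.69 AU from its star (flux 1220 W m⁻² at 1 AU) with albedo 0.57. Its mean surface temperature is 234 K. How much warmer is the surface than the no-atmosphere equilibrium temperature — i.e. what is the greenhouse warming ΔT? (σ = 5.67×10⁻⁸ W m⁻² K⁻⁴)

S = 1220/2.69² = 168.6 W m⁻².
T_eq = [S(1−A)/(4σ)]^(1/4) = [168.6×0.43/(4×5.67×10⁻⁸)]^(1/4) = 133.7 K.
ΔT = T_surf − T_eq = 234 − 133.7.

ΔT ≈ 100.3 K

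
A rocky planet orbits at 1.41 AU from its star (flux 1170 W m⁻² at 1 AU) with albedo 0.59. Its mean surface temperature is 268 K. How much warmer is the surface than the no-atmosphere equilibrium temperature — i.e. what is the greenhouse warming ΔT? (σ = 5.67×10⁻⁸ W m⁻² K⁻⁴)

ΔT ≈ 87.4 K

S = 1170/1.41² = 588.5 W m⁻².
T_eq = [S(1−A)/(4σ)]^(1/4) = [588.5×0.41/(4×5.67×10⁻⁸)]^(1/4) = 180.6 K.
ΔT = T_surf − T_eq = 268 − 180.6.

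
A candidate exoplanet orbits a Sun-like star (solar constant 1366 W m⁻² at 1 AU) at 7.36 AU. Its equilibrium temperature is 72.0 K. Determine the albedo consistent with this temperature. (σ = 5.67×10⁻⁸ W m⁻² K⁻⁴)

A ≈ 0.76

Flux at 7.36 AU: S = 1366/7.36² = 25.2 W m⁻².
From T_eq⁴ = S(1−A)/(4σ): 1−A = 4σT_eq⁴/S.
1−A = 4 × 5.67×10⁻⁸ × (72.0)⁴ / 25.2 = 0.242.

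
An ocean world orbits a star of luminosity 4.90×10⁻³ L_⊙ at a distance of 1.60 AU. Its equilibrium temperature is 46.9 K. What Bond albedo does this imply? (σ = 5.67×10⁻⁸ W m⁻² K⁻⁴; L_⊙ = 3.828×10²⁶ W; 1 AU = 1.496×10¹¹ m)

A ≈ 0.58

d = 1.60 AU = 2.39×10¹¹ m.
L = 4.90×10⁻³ × 3.828×10²⁶ = 1.88×10²⁴ W.
Flux: S = L/(4πd²) = 1.88×10²⁴/(4π×(2.39×10¹¹)²) = 2.61 W m⁻².
From T_eq⁴ = S(1−A)/(4σ): 1−A = 4σT_eq⁴/S.
1−A = 4 × 5.67×10⁻⁸ × (46.9)⁴ / 2.61 = 0.421.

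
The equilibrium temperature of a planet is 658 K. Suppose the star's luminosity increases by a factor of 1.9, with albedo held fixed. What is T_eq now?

T_eq ≈ 773 K

T_eq ∝ L^(1/4) · d^(−1/2).
T′ = 658 × 1.9^(1/4) = 773 K.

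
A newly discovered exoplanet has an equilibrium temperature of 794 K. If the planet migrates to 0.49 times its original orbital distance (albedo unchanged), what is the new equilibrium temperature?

T_eq ≈ 1130 K

T_eq ∝ L^(1/4) · d^(−1/2).
T′ = 794 / 0.49^(1/2) = 1130 K.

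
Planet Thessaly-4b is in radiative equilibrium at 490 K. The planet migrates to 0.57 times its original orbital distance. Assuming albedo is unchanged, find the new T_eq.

T_eq ≈ 649 K

T_eq ∝ L^(1/4) · d^(−1/2).
T′ = 490 / 0.57^(1/2) = 649 K.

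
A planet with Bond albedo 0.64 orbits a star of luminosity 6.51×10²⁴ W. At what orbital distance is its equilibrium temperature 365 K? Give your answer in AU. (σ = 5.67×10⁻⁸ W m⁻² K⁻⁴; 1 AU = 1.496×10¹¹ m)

From T_eq⁴ = L(1−A)/(16πσd²): d = √[L(1−A)/(16πσT_eq⁴)].
d = √[6.51×10²⁴ × 0.36 / (16π × 5.67×10⁻⁸ × (365)⁴)] = 6.81×10⁹ m = 0.0455 AU.

d ≈ 0.0455 AU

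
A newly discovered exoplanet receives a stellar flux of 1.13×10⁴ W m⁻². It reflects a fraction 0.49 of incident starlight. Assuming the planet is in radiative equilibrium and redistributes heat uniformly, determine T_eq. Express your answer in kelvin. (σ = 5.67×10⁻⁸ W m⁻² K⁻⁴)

Energy balance: absorbed = emitted ⇒ πR²·S(1−A) = 4πR²·σT_eq⁴, so T_eq⁴ = S(1−A)/(4σ).
T_eq = [1.13×10⁴ × 0.51 / (4 × 5.67×10⁻⁸)]^(1/4) = (2.54×10¹⁰)^(1/4) = 399 K.

T_eq ≈ 399 K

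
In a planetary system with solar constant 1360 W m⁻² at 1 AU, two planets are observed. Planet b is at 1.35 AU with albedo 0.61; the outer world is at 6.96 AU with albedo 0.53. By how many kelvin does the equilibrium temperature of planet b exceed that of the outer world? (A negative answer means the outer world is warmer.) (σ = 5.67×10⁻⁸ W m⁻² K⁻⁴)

T_eq = [S₀(1−A)/(4σd²)]^(1/4), so T ∝ (1−A)^(1/4) / √d.
T₁ = [1360×0.39/(4×5.67×10⁻⁸×1.35²)]^(1/4) = 189.27 K.
T₂ = [1360×0.47/(4×5.67×10⁻⁸×6.96²)]^(1/4) = 87.34 K.

ΔT ≈ 101.9 K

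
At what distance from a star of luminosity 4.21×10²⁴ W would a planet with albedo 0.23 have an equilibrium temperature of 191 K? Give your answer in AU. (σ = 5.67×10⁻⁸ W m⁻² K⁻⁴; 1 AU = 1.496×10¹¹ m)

From T_eq⁴ = L(1−A)/(16πσd²): d = √[L(1−A)/(16πσT_eq⁴)].
d = √[4.21×10²⁴ × 0.77 / (16π × 5.67×10⁻⁸ × (191)⁴)] = 2.92×10¹⁰ m = 0.195 AU.

d ≈ 0.195 AU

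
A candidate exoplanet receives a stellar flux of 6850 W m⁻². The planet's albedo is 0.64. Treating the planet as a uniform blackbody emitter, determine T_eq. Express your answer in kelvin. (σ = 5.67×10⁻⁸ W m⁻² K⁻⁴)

T_eq ≈ 323 K

Energy balance: absorbed = emitted ⇒ πR²·S(1−A) = 4πR²·σT_eq⁴, so T_eq⁴ = S(1−A)/(4σ).
T_eq = [6850 × 0.36 / (4 × 5.67×10⁻⁸)]^(1/4) = (1.09×10¹⁰)^(1/4) = 323 K.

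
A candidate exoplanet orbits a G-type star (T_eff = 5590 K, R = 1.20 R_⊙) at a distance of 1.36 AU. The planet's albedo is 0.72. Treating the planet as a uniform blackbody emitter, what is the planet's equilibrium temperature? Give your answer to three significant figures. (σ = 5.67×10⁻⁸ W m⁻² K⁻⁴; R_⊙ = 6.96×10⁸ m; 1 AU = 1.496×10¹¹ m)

T_eq ≈ 184 K

R_⋆ = 1.20 × 6.96×10⁸ = 8.35×10⁸ m.
d = 1.36 AU = 2.03×10¹¹ m.
L = 4πR_⋆²σT_⋆⁴ = 4π(8.35×10⁸)² × 5.67×10⁻⁸ × (5590)⁴ = 4.85×10²⁶ W.
S = L/(4πd²) = 933 W m⁻².
Energy balance: absorbed = emitted ⇒ πR²·S(1−A) = 4πR²·σT_eq⁴, so T_eq⁴ = S(1−A)/(4σ).
T_eq = [933 × 0.28 / (4 × 5.67×10⁻⁸)]^(1/4) = (1.15×10⁹)^(1/4) = 184 K.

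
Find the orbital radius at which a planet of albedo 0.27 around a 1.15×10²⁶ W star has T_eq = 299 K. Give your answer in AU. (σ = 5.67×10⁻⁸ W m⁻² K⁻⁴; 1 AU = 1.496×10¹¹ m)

From T_eq⁴ = L(1−A)/(16πσd²): d = √[L(1−A)/(16πσT_eq⁴)].
d = √[1.15×10²⁶ × 0.73 / (16π × 5.67×10⁻⁸ × (299)⁴)] = 6.07×10¹⁰ m = 0.406 AU.

d ≈ 0.406 AU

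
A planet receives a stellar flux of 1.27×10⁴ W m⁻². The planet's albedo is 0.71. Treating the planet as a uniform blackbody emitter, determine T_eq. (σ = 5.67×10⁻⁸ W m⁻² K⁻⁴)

Energy balance: absorbed = emitted ⇒ πR²·S(1−A) = 4πR²·σT_eq⁴, so T_eq⁴ = S(1−A)/(4σ).
T_eq = [1.27×10⁴ × 0.29 / (4 × 5.67×10⁻⁸)]^(1/4) = (1.62×10¹⁰)^(1/4) = 357 K.

T_eq ≈ 357 K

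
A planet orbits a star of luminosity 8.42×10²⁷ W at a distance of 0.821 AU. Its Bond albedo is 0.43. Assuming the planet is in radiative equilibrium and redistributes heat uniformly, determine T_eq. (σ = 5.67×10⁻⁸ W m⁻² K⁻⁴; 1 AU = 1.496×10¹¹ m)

T_eq ≈ 578 K

d = 0.821 AU = 1.23×10¹¹ m.
Flux: S = L/(4πd²) = 8.42×10²⁷/(4π×(1.23×10¹¹)²) = 4.44×10⁴ W m⁻².
Energy balance: absorbed = emitted ⇒ πR²·S(1−A) = 4πR²·σT_eq⁴, so T_eq⁴ = S(1−A)/(4σ).
T_eq = [4.44×10⁴ × 0.57 / (4 × 5.67×10⁻⁸)]^(1/4) = (1.12×10¹¹)^(1/4) = 578 K.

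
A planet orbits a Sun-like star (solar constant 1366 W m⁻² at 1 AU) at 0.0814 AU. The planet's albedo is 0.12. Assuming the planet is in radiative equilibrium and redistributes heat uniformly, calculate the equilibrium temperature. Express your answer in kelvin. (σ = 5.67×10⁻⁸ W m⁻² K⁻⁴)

T_eq ≈ 946 K

Flux at 0.0814 AU: S = 1366/0.0814² = 2.06×10⁵ W m⁻².
Energy balance: absorbed = emitted ⇒ πR²·S(1−A) = 4πR²·σT_eq⁴, so T_eq⁴ = S(1−A)/(4σ).
T_eq = [2.06×10⁵ × 0.88 / (4 × 5.67×10⁻⁸)]^(1/4) = (8.00×10¹¹)^(1/4) = 946 K.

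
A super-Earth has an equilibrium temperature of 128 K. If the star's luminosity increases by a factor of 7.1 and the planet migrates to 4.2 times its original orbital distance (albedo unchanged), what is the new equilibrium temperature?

T_eq ≈ 102 K

T_eq ∝ L^(1/4) · d^(−1/2).
T′ = 128 × 7.1^(1/4) / 4.2^(1/2) = 102 K.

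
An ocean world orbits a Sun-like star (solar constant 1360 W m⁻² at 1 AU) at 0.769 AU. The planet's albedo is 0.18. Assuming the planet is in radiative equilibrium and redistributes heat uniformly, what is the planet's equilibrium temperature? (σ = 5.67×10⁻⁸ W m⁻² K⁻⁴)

Flux at 0.769 AU: S = 1360/0.769² = 2300 W m⁻².
Energy balance: absorbed = emitted ⇒ πR²·S(1−A) = 4πR²·σT_eq⁴, so T_eq⁴ = S(1−A)/(4σ).
T_eq = [2300 × 0.82 / (4 × 5.67×10⁻⁸)]^(1/4) = (8.31×10⁹)^(1/4) = 302 K.

T_eq ≈ 302 K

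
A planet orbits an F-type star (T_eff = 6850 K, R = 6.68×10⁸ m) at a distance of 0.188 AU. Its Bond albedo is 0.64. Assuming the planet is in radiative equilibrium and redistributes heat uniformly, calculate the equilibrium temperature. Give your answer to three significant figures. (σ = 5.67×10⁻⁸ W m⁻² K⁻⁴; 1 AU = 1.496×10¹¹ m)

d = 0.188 AU = 2.81×10¹⁰ m.
L = 4πR_⋆²σT_⋆⁴ = 4π(6.68×10⁸)² × 5.67×10⁻⁸ × (6850)⁴ = 7.00×10²⁶ W.
S = L/(4πd²) = 7.04×10⁴ W m⁻².
Energy balance: absorbed = emitted ⇒ πR²·S(1−A) = 4πR²·σT_eq⁴, so T_eq⁴ = S(1−A)/(4σ).
T_eq = [7.04×10⁴ × 0.36 / (4 × 5.67×10⁻⁸)]^(1/4) = (1.12×10¹¹)^(1/4) = 578 K.

T_eq ≈ 578 K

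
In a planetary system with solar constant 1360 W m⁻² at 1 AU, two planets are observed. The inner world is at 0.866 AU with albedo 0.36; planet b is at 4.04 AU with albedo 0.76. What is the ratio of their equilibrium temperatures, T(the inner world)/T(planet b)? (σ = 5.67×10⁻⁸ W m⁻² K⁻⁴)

T_eq = [S₀(1−A)/(4σd²)]^(1/4), so T ∝ (1−A)^(1/4) / √d.
T₁ = [1360×0.64/(4×5.67×10⁻⁸×0.866²)]^(1/4) = 267.46 K.
T₂ = [1360×0.24/(4×5.67×10⁻⁸×4.04²)]^(1/4) = 96.90 K.

T₁/T₂ ≈ 2.760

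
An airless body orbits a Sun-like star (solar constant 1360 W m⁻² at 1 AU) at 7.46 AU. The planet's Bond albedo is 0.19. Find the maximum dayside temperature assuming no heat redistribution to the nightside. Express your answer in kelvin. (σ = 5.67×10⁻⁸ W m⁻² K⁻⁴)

Flux at 7.46 AU: S = 1360/7.46² = 24.4 W m⁻².
With no redistribution each surface element balances locally: S(1−A) = σT⁴.
T = [24.4 × 0.81 / 5.67×10⁻⁸]^(1/4) = (3.49×10⁸)^(1/4) = 137 K.

T_ss ≈ 137 K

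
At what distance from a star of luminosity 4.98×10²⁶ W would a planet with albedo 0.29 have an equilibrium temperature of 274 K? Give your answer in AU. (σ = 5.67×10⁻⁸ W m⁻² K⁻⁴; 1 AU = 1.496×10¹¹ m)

d ≈ 0.992 AU

From T_eq⁴ = L(1−A)/(16πσd²): d = √[L(1−A)/(16πσT_eq⁴)].
d = √[4.98×10²⁶ × 0.71 / (16π × 5.67×10⁻⁸ × (274)⁴)] = 1.48×10¹¹ m = 0.992 AU.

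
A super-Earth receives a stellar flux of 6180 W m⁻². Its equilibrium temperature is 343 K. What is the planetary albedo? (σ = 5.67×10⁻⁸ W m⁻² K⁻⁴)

A ≈ 0.49

From T_eq⁴ = S(1−A)/(4σ): 1−A = 4σT_eq⁴/S.
1−A = 4 × 5.67×10⁻⁸ × (343)⁴ / 6180 = 0.508.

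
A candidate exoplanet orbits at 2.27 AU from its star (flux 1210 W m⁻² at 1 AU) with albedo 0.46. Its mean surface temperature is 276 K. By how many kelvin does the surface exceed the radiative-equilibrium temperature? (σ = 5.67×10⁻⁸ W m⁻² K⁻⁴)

S = 1210/2.27² = 234.8 W m⁻².
T_eq = [S(1−A)/(4σ)]^(1/4) = [234.8×0.54/(4×5.67×10⁻⁸)]^(1/4) = 153.8 K.
ΔT = T_surf − T_eq = 276 − 153.8.

ΔT ≈ 122.2 K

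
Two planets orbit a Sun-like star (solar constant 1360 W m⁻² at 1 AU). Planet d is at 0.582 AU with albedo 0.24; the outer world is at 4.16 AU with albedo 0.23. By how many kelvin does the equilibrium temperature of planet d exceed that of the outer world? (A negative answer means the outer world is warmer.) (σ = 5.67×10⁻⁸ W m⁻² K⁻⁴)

ΔT ≈ 212.8 K

T_eq = [S₀(1−A)/(4σd²)]^(1/4), so T ∝ (1−A)^(1/4) / √d.
T₁ = [1360×0.76/(4×5.67×10⁻⁸×0.582²)]^(1/4) = 340.58 K.
T₂ = [1360×0.77/(4×5.67×10⁻⁸×4.16²)]^(1/4) = 127.81 K.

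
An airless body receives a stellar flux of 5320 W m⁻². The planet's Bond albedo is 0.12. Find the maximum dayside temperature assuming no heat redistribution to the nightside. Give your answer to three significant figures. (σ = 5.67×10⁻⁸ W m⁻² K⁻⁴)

T_ss ≈ 536 K

With no redistribution each surface element balances locally: S(1−A) = σT⁴.
T = [5320 × 0.88 / 5.67×10⁻⁸]^(1/4) = (8.26×10¹⁰)^(1/4) = 536 K.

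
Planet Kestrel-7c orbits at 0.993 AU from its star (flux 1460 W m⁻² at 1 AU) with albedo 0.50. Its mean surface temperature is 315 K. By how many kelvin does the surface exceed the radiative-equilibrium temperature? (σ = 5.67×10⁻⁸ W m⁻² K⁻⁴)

S = 1460/0.993² = 1481 W m⁻².
T_eq = [S(1−A)/(4σ)]^(1/4) = [1481×0.50/(4×5.67×10⁻⁸)]^(1/4) = 239.0 K.
ΔT = T_surf − T_eq = 315 − 239.0.

ΔT ≈ 76.0 K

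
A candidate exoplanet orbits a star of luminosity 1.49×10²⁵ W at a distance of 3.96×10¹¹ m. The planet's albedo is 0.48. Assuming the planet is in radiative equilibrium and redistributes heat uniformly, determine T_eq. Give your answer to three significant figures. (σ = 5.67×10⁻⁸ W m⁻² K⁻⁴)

Flux: S = L/(4πd²) = 1.49×10²⁵/(4π×(3.96×10¹¹)²) = 7.56 W m⁻².
Energy balance: absorbed = emitted ⇒ πR²·S(1−A) = 4πR²·σT_eq⁴, so T_eq⁴ = S(1−A)/(4σ).
T_eq = [7.56 × 0.52 / (4 × 5.67×10⁻⁸)]^(1/4) = (1.73×10⁷)^(1/4) = 64.5 K.

T_eq ≈ 64.5 K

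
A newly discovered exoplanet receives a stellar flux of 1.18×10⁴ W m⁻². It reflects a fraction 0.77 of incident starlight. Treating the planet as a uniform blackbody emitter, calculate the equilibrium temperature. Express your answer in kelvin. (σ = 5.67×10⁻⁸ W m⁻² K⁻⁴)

Energy balance: absorbed = emitted ⇒ πR²·S(1−A) = 4πR²·σT_eq⁴, so T_eq⁴ = S(1−A)/(4σ).
T_eq = [1.18×10⁴ × 0.23 / (4 × 5.67×10⁻⁸)]^(1/4) = (1.20×10¹⁰)^(1/4) = 331 K.

T_eq ≈ 331 K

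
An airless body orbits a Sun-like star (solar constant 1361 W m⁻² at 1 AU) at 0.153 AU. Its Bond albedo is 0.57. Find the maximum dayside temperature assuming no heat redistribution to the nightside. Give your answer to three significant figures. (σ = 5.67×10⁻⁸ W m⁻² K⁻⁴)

Flux at 0.153 AU: S = 1361/0.153² = 5.81×10⁴ W m⁻².
With no redistribution each surface element balances locally: S(1−A) = σT⁴.
T = [5.81×10⁴ × 0.43 / 5.67×10⁻⁸]^(1/4) = (4.41×10¹¹)^(1/4) = 815 K.

T_ss ≈ 815 K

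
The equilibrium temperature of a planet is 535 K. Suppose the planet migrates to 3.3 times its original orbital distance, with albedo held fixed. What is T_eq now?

T_eq ∝ L^(1/4) · d^(−1/2).
T′ = 535 / 3.3^(1/2) = 295 K.

T_eq ≈ 295 K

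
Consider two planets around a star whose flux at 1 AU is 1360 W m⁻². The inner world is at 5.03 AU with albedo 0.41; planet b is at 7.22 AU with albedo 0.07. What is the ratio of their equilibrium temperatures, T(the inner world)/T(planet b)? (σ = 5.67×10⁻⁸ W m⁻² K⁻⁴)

T_eq = [S₀(1−A)/(4σd²)]^(1/4), so T ∝ (1−A)^(1/4) / √d.
T₁ = [1360×0.59/(4×5.67×10⁻⁸×5.03²)]^(1/4) = 108.74 K.
T₂ = [1360×0.93/(4×5.67×10⁻⁸×7.22²)]^(1/4) = 101.70 K.

T₁/T₂ ≈ 1.069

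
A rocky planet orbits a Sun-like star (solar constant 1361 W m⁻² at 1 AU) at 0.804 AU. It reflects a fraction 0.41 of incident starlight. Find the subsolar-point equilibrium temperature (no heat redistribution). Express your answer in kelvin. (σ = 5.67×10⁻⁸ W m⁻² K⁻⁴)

Flux at 0.804 AU: S = 1361/0.804² = 2110 W m⁻².
At the subsolar point the surface absorbs S(1−A) and emits σT⁴ per unit area — no factor of 4, since only the local patch is in balance.
T = [2110 × 0.59 / 5.67×10⁻⁸]^(1/4) = (2.19×10¹⁰)^(1/4) = 385 K.

T_ss ≈ 385 K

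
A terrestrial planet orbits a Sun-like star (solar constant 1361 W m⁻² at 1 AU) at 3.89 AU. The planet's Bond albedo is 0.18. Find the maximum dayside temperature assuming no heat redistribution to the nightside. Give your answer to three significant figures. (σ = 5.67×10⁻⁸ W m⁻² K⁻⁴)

Flux at 3.89 AU: S = 1361/3.89² = 89.9 W m⁻².
With no redistribution each surface element balances locally: S(1−A) = σT⁴.
T = [89.9 × 0.82 / 5.67×10⁻⁸]^(1/4) = (1.30×10⁹)^(1/4) = 190 K.

T_ss ≈ 190 K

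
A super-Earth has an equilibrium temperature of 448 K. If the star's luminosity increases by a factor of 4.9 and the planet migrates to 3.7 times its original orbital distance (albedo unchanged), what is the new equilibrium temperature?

T_eq ∝ L^(1/4) · d^(−1/2).
T′ = 448 × 4.9^(1/4) / 3.7^(1/2) = 347 K.

T_eq ≈ 347 K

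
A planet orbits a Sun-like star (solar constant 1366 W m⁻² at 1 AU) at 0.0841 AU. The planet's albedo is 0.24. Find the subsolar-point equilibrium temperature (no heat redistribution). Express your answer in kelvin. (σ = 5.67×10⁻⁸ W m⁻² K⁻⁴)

Flux at 0.0841 AU: S = 1366/0.0841² = 1.93×10⁵ W m⁻².
At the subsolar point the surface absorbs S(1−A) and emits σT⁴ per unit area — no factor of 4, since only the local patch is in balance.
T = [1.93×10⁵ × 0.76 / 5.67×10⁻⁸]^(1/4) = (2.59×10¹²)^(1/4) = 1270 K.

T_ss ≈ 1270 K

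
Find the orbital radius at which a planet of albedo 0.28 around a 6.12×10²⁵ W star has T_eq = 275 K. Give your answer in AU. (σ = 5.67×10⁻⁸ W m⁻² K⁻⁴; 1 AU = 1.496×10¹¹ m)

From T_eq⁴ = L(1−A)/(16πσd²): d = √[L(1−A)/(16πσT_eq⁴)].
d = √[6.12×10²⁵ × 0.72 / (16π × 5.67×10⁻⁸ × (275)⁴)] = 5.20×10¹⁰ m = 0.348 AU.

d ≈ 0.348 AU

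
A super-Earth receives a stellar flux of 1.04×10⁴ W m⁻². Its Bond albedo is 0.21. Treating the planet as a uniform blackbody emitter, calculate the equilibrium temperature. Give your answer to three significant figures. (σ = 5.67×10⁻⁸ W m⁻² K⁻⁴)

T_eq ≈ 436 K

Energy balance: absorbed = emitted ⇒ πR²·S(1−A) = 4πR²·σT_eq⁴, so T_eq⁴ = S(1−A)/(4σ).
T_eq = [1.04×10⁴ × 0.79 / (4 × 5.67×10⁻⁸)]^(1/4) = (3.62×10¹⁰)^(1/4) = 436 K.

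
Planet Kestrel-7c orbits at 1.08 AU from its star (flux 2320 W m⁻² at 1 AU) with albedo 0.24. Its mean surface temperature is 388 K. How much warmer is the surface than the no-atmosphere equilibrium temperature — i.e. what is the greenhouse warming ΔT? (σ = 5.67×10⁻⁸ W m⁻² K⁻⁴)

S = 2320/1.08² = 1989 W m⁻².
T_eq = [S(1−A)/(4σ)]^(1/4) = [1989×0.76/(4×5.67×10⁻⁸)]^(1/4) = 285.7 K.
ΔT = T_surf − T_eq = 388 − 285.7.

ΔT ≈ 102.3 K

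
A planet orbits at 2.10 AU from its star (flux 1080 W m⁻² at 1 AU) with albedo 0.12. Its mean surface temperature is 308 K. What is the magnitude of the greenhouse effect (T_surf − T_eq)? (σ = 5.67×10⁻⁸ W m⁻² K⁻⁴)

ΔT ≈ 132.4 K

S = 1080/2.10² = 244.9 W m⁻².
T_eq = [S(1−A)/(4σ)]^(1/4) = [244.9×0.88/(4×5.67×10⁻⁸)]^(1/4) = 175.6 K.
ΔT = T_surf − T_eq = 308 − 175.6.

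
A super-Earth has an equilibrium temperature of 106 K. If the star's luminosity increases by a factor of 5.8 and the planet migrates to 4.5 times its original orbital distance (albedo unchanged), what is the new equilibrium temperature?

T_eq ≈ 77.5 K

T_eq ∝ L^(1/4) · d^(−1/2).
T′ = 106 × 5.8^(1/4) / 4.5^(1/2) = 77.5 K.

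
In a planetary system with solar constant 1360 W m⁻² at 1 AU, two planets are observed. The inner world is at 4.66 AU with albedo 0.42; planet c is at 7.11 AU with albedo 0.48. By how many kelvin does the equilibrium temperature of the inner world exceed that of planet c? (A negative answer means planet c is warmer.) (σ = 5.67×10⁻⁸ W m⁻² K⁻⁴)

ΔT ≈ 23.9 K

T_eq = [S₀(1−A)/(4σd²)]^(1/4), so T ∝ (1−A)^(1/4) / √d.
T₁ = [1360×0.58/(4×5.67×10⁻⁸×4.66²)]^(1/4) = 112.50 K.
T₂ = [1360×0.52/(4×5.67×10⁻⁸×7.11²)]^(1/4) = 88.62 K.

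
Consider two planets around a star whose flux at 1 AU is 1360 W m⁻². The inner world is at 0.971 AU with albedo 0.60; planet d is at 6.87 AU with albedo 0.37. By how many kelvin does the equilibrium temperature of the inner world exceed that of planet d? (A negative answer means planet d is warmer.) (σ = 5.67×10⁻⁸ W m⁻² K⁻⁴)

T_eq = [S₀(1−A)/(4σd²)]^(1/4), so T ∝ (1−A)^(1/4) / √d.
T₁ = [1360×0.40/(4×5.67×10⁻⁸×0.971²)]^(1/4) = 224.58 K.
T₂ = [1360×0.63/(4×5.67×10⁻⁸×6.87²)]^(1/4) = 94.59 K.

ΔT ≈ 130.0 K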